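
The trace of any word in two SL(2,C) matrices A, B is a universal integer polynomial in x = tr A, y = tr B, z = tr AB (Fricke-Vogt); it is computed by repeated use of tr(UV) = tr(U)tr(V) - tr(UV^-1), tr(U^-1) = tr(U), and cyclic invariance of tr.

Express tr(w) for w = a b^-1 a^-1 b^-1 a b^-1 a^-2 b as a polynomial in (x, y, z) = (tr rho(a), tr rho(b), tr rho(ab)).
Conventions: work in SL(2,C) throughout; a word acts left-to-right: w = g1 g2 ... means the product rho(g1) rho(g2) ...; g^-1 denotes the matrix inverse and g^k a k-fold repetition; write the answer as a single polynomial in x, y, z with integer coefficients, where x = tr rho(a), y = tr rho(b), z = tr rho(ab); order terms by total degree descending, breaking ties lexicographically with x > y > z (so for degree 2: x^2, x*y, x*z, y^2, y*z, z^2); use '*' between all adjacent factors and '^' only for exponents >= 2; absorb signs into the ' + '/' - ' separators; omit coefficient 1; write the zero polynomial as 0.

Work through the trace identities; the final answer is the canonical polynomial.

reduce: trace(b a b) = trace(b)*trace(a b) - trace(a)  (reduce the b square) = y*z - x
trace(b a b a) = trace(b a)*trace(b a) - trace(1)  (split on b) = z^2 - 2
trace(a^-1 b a b) = trace(b a b)*trace(a) - trace(b a b a)  (eliminate a^-1) = x*y*z - x^2 - z^2 + 2
trace(a^-1 b a b^-1) = trace(a^-1 b a)*trace(b) - trace(a^-1 b a b)  (eliminate b^-1) = -x*y*z + x^2 + y^2 + z^2 - 2
trace(b^-1 a^-1 b a b^-1) = trace(a^-1 b a b^-1)*trace(b) - trace(a^-1 b a)  (eliminate b^-1) = -x*y^2*z + x^2*y + y^3 + y*z^2 - 3*y
so trace(a^2 b) = trace(a)*trace(b a) - trace(b)  (reduce the a square) = x*z - y
trace(a^2) = trace(a)*trace(a) - trace(1)  (reduce the a square) = x^2 - 2
trace(b a^2 b) = trace(b)*trace(a^2 b) - trace(a^2)  (reduce the b square) = x*y*z - x^2 - y^2 + 2
so trace(b a^2 b a) = trace(a)*trace(b a b a) - trace(b a b)  (reduce the a square) = x*z^2 - y*z - x
trace(a b a^-1 b a) = trace(b a^2 b)*trace(a) - trace(b a^2 b a)  (eliminate a^-1) = x^2*y*z - x^3 - x*y^2 - x*z^2 + y*z + 3*x
so trace(b a b a b) = trace(b)*trace(a b a b) - trace(a b a)  (reduce the b square) = y*z^2 - x*z - y
trace(b a b a b a) = trace(a b)*trace(a b a b) - trace(a^-1 b^-1)  (split on a) = z^3 - 3*z
trace(a b a^-1 b a b) = trace(b a b a b)*trace(a) - trace(b a b a b a)  (eliminate a^-1) = x*y*z^2 - x^2*z - z^3 - x*y + 3*z
so trace(a^-1 b a b^-1 a b) = trace(a b a^-1 b a)*trace(b) - trace(a b a^-1 b a b)  (eliminate b^-1) = x^2*y^2*z - x^3*y - x*y^3 - 2*x*y*z^2 + x^2*z + y^2*z + z^3 + 4*x*y - 3*z
reduce: trace(b^-1 a^-1 b a b^-1 a) = trace(a^-1 b a b^-1 a)*trace(b) - trace(a^-1 b a b^-1 a b)  (eliminate b^-1) = -x^2*y^2*z + x^3*y + x*y^3 + 2*x*y*z^2 - x^2*z - y^2*z - z^3 - 3*x*y + 3*z
so trace(a^-1 b a b^-1 a^-1 b^-1) = trace(b^-1 a^-1 b a b^-1)*trace(a) - trace(b^-1 a^-1 b a b^-1 a)  (eliminate a^-1) = -x*y*z^2 + x^2*z + y^2*z + z^3 - 3*z
trace(b a b^2) = trace(b)*trace(b a b) - trace(b a)  (reduce the b square) = y^2*z - x*y - z
reduce: trace(b a^2 b a b) = trace(a)*trace(b a b^2 a) - trace(b a b^2)  (reduce the a square) = x*y*z^2 - x^2*z - y^2*z + z
trace(b a^2 b a b a) = trace(a)*trace(b a b a b a) - trace(b a b a b)  (reduce the a square) = x*z^3 - y*z^2 - 2*x*z + y
reduce: trace(a b a b a^-1 b a) = trace(b a^2 b a b)*trace(a) - trace(b a^2 b a b a)  (eliminate a^-1) = x^2*y*z^2 - x^3*z - x*y^2*z - x*z^3 + y*z^2 + 3*x*z - y
so trace(b a b a b a b) = trace(b)*trace(a b a b a b) - trace(a b a b a)  (reduce the b square) = y*z^3 - x*z^2 - 2*y*z + x
trace(b a b a b a b a) = trace(b a b a)*trace(b a b a) - trace(1)  (split on b) = z^4 - 4*z^2 + 2
trace(a b a b a^-1 b a b) = trace(b a b a b a b)*trace(a) - trace(b a b a b a b a)  (eliminate a^-1) = x*y*z^3 - x^2*z^2 - z^4 - 2*x*y*z + x^2 + 4*z^2 - 2
reduce: trace(b a b a^-1 b a b^-1 a) = trace(a b a b a^-1 b a)*trace(b) - trace(a b a b a^-1 b a b)  (eliminate b^-1) = x^2*y^2*z^2 - x^3*y*z - x*y^3*z - 2*x*y*z^3 + x^2*z^2 + y^2*z^2 + z^4 + 5*x*y*z - x^2 - y^2 - 4*z^2 + 2
trace(a b a^-1 b a b^-1 a^-1 b) = trace(b a b a^-1 b a b^-1)*trace(a) - trace(b a b a^-1 b a b^-1 a)  (eliminate a^-1) = -x^2*y^2*z^2 + 2*x^3*y*z + x*y^3*z + 2*x*y*z^3 - x^4 - x^2*y^2 - 2*x^2*z^2 - y^2*z^2 - z^4 - 4*x*y*z + 4*x^2 + y^2 + 4*z^2 - 2
trace(a^-1 b a b^-1 a^-1 b^-1 a b) = trace(a b a^-1 b a b^-1 a^-1)*trace(b) - trace(a b a^-1 b a b^-1 a^-1 b)  (eliminate b^-1) = x^2*y^2*z^2 - 2*x^3*y*z - x*y^3*z - 2*x*y*z^3 + x^4 + x^2*y^2 + 2*x^2*z^2 + y^2*z^2 + z^4 + 4*x*y*z - 4*x^2 - 4*z^2 + 2
trace(b a b^2 a b^-1 a) = trace(a b a b^2 a)*trace(b) - trace(a b a b^2 a b)  (eliminate b^-1) = x*y^2*z^2 - x^2*y*z - y^3*z - y*z^3 + x*z^2 + 3*y*z - x
reduce: trace(a b^2 a b^-1 a^-1 b) = trace(b a b^2 a b^-1)*trace(a) - trace(b a b^2 a b^-1 a)  (eliminate a^-1) = -x*y^2*z^2 + 2*x^2*y*z + y^3*z + y*z^3 - x^3 - x*y^2 - x*z^2 - 3*y*z + 3*x
trace(b a b^-1 a^-1 b^-1 a b) = trace(a b^2 a b^-1 a^-1)*trace(b) - trace(a b^2 a b^-1 a^-1 b)  (eliminate b^-1) = x*y^2*z^2 - 2*x^2*y*z - y^3*z - y*z^3 + x^3 + x*y^2 + x*z^2 + 4*y*z - 3*x
trace(a^-2 b a b^-1 a^-1 b^-1 a b) = trace(a^-1 b a b^-1 a^-1 b^-1 a b)*trace(a) - trace(a^-1 b a b^-1 a^-1 b^-1 a b a)  (eliminate a^-1) = x^3*y^2*z^2 - 2*x^4*y*z - x^2*y^3*z - 2*x^2*y*z^3 + x^5 + x^3*y^2 + 2*x^3*z^2 + x*z^4 + 6*x^2*y*z + y^3*z + y*z^3 - 5*x^3 - x*y^2 - 5*x*z^2 - 4*y*z + 5*x
reduce: trace(a b^-1 a^-1 b^-1 a b^-1 a^-2 b) = trace(a^-2 b a b^-1 a^-1 b^-1 a)*trace(b) - trace(a^-2 b a b^-1 a^-1 b^-1 a b)  (eliminate b^-1) = -x^3*y^2*z^2 + 2*x^4*y*z + x^2*y^3*z + 2*x^2*y*z^3 - x^5 - x^3*y^2 - 2*x^3*z^2 - x*y^2*z^2 - x*z^4 - 5*x^2*y*z + 5*x^3 + x*y^2 + 5*x*z^2 + y*z - 5*x

-x^3*y^2*z^2 + 2*x^4*y*z + x^2*y^3*z + 2*x^2*y*z^3 - x^5 - x^3*y^2 - 2*x^3*z^2 - x*y^2*z^2 - x*z^4 - 5*x^2*y*z + 5*x^3 + x*y^2 + 5*x*z^2 + y*z - 5*x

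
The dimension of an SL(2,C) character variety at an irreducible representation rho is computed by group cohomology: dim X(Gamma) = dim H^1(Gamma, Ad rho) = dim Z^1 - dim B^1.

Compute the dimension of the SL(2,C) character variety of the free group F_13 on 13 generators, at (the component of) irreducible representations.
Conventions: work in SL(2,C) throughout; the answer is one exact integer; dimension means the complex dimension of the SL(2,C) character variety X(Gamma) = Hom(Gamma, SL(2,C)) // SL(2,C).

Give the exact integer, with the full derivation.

36

Gamma = F_13 has 13 generators and no relators.
A cocycle picks one sl_2 vector per generator freely, giving dim Z^1 = 3*13 = 39.
At an irreducible rho the centralizer of the image in sl_2 is 0, so the coboundary map sl_2 -> Z^1 is injective: dim B^1 = 3.
Therefore dim X = 39 - 3 = 36.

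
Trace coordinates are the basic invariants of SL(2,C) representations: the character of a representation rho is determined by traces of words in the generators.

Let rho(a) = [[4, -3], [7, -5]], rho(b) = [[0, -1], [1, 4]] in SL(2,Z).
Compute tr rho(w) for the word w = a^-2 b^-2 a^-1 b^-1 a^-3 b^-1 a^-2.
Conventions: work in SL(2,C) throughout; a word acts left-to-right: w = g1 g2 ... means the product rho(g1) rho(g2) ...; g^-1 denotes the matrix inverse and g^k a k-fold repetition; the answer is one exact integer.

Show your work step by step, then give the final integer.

rho(a^-1) = [[-5, 3], [-7, 4]]
... * rho(a^-1) = [[-5, 3], [-7, 4]]  ->  [[4, -3], [7, -5]]
... * rho(b^-1) = [[4, 1], [-1, 0]]  ->  [[19, 4], [33, 7]]
... * rho(b^-1) = [[4, 1], [-1, 0]]  ->  [[72, 19], [125, 33]]
... * rho(a^-1) = [[-5, 3], [-7, 4]]  ->  [[-493, 292], [-856, 507]]
... * rho(b^-1) = [[4, 1], [-1, 0]]  ->  [[-2264, -493], [-3931, -856]]
... * rho(a^-1) = [[-5, 3], [-7, 4]]  ->  [[14771, -8764], [25647, -15217]]
... * rho(a^-1) = [[-5, 3], [-7, 4]]  ->  [[-12507, 9257], [-21716, 16073]]
... * rho(a^-1) = [[-5, 3], [-7, 4]]  ->  [[-2264, -493], [-3931, -856]]
... * rho(b^-1) = [[4, 1], [-1, 0]]  ->  [[-8563, -2264], [-14868, -3931]]
... * rho(a^-1) = [[-5, 3], [-7, 4]]  ->  [[58663, -34745], [101857, -60328]]
... * rho(a^-1) = [[-5, 3], [-7, 4]]  ->  [[-50100, 37009], [-86989, 64259]]
tr = -50100 + 64259 = 14159

14159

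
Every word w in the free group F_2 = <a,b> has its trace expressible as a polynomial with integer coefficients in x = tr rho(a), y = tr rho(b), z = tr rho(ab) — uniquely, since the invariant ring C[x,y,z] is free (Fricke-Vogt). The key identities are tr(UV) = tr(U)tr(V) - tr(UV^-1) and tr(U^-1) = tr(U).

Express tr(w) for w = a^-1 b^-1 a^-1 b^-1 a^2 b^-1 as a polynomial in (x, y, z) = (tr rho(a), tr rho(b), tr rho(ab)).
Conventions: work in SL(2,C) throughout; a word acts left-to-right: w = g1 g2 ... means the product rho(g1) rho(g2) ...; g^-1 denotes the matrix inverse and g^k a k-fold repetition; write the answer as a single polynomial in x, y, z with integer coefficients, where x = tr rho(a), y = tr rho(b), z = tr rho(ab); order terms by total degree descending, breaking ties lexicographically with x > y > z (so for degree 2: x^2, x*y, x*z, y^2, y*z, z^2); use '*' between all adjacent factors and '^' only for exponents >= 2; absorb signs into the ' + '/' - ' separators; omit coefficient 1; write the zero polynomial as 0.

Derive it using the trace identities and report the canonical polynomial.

x^2*y*z^2 - x^3*z - x*z^3 - x^2*y - y*z^2 + 4*x*z + y

tr(b^-1) = tr(b) = y
tr(b a b) = tr(b)*tr(a b) - tr(a) = y*z - x
tr(b a b a) = tr(b a)*tr(b a) - tr(1) = z^2 - 2
tr(a b a^-1 b) = tr(b a b)*tr(a) - tr(b a b a) = x*y*z - x^2 - z^2 + 2
tr(a^-1 b^-1 a b) = tr(a b a^-1)*tr(b) - tr(a b a^-1 b) = -x*y*z + x^2 + y^2 + z^2 - 2
tr(a b^-1 a^-1 b^-1) = tr(a^-1 b^-1 a)*tr(b) - tr(a^-1 b^-1 a b) = x*y*z - x^2 - z^2 + 2
tr(b^2) = tr(b)*tr(b) - tr(1) = y^2 - 2
tr(b a^2 b) = tr(a)*tr(b^2 a) - tr(b^2) = x*y*z - x^2 - y^2 + 2
tr(a b a) = tr(a)*tr(b a) - tr(b) = x*z - y
tr(b a b^2 a) = tr(b)*tr(a b a b) - tr(a b a) = y*z^2 - x*z - y
tr(b a b^2) = tr(b)*tr(b a b) - tr(b a) = y^2*z - x*y - z
tr(b a^2 b a b) = tr(a)*tr(b a b^2 a) - tr(b a b^2) = x*y*z^2 - x^2*z - y^2*z + z
tr(b a b a b a) = tr(a b)*tr(a b a b) - tr(a^-1 b^-1) = z^3 - 3*z
tr(b a^2 b a b a) = tr(a)*tr(b a b a b a) - tr(b a b a b) = x*z^3 - y*z^2 - 2*x*z + y
tr(a^-1 b a^2 b a b) = tr(b a^2 b a b)*tr(a) - tr(b a^2 b a b a) = x^2*y*z^2 - x^3*z - x*y^2*z - x*z^3 + y*z^2 + 3*x*z - y
tr(b^-1 a^-1 b a^2 b a) = tr(a^-1 b a^2 b a)*tr(b) - tr(a^-1 b a^2 b a b) = -x^2*y*z^2 + x^3*z + 2*x*y^2*z + x*z^3 - x^2*y - y^3 - y*z^2 - 3*x*z + 3*y
tr(a^-1 b^-1 a^-1 b a^2 b) = tr(b^-1 a^-1 b a^2 b)*tr(a) - tr(b^-1 a^-1 b a^2 b a) = x^2*y*z^2 - x^3*z - 2*x*y^2*z - x*z^3 + x^2*y + y^3 + y*z^2 + 4*x*z - 3*y
tr(a^2 b^-1 a^-1 b^-1 a^-1 b) = tr(a^-1 b^-1 a^-1 b a^2)*tr(b) - tr(a^-1 b^-1 a^-1 b a^2 b) = -x^2*y*z^2 + x^3*z + x*y^2*z + x*z^3 - 4*x*z + y
tr(a^-1 b^-1 a^-1 b^-1 a^2 b^-1) = tr(a^2 b^-1 a^-1 b^-1 a^-1)*tr(b) - tr(a^2 b^-1 a^-1 b^-1 a^-1 b) = x^2*y*z^2 - x^3*z - x*z^3 - x^2*y - y*z^2 + 4*x*z + y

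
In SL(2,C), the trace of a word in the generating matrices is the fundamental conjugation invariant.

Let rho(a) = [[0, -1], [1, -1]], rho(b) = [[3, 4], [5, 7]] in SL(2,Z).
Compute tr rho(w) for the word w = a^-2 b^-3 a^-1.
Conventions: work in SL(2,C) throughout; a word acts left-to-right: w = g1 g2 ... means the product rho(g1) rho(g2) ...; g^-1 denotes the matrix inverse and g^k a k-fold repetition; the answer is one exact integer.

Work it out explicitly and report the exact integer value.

rho(a^-1) = [[-1, 1], [-1, 0]]
... * rho(a^-1) = [[-1, 1], [-1, 0]]  ->  [[0, -1], [1, -1]]
... * rho(b^-1) = [[7, -4], [-5, 3]]  ->  [[5, -3], [12, -7]]
... * rho(b^-1) = [[7, -4], [-5, 3]]  ->  [[50, -29], [119, -69]]
... * rho(b^-1) = [[7, -4], [-5, 3]]  ->  [[495, -287], [1178, -683]]
... * rho(a^-1) = [[-1, 1], [-1, 0]]  ->  [[-208, 495], [-495, 1178]]
tr = -208 + 1178 = 970

970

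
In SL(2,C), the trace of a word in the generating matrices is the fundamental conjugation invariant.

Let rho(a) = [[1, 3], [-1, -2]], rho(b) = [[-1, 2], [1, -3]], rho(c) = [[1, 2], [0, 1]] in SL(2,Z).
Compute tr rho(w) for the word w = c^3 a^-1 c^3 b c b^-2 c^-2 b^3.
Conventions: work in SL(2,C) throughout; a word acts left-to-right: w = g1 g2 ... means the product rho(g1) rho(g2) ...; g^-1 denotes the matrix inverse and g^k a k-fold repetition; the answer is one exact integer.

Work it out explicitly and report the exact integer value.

-2485

rho(c) = [[1, 2], [0, 1]]
... * rho(c) = [[1, 2], [0, 1]]  ->  [[1, 4], [0, 1]]
... * rho(c) = [[1, 2], [0, 1]]  ->  [[1, 6], [0, 1]]
... * rho(a^-1) = [[-2, -3], [1, 1]]  ->  [[4, 3], [1, 1]]
... * rho(c) = [[1, 2], [0, 1]]  ->  [[4, 11], [1, 3]]
... * rho(c) = [[1, 2], [0, 1]]  ->  [[4, 19], [1, 5]]
... * rho(c) = [[1, 2], [0, 1]]  ->  [[4, 27], [1, 7]]
... * rho(b) = [[-1, 2], [1, -3]]  ->  [[23, -73], [6, -19]]
... * rho(c) = [[1, 2], [0, 1]]  ->  [[23, -27], [6, -7]]
... * rho(b^-1) = [[-3, -2], [-1, -1]]  ->  [[-42, -19], [-11, -5]]
... * rho(b^-1) = [[-3, -2], [-1, -1]]  ->  [[145, 103], [38, 27]]
... * rho(c^-1) = [[1, -2], [0, 1]]  ->  [[145, -187], [38, -49]]
... * rho(c^-1) = [[1, -2], [0, 1]]  ->  [[145, -477], [38, -125]]
... * rho(b) = [[-1, 2], [1, -3]]  ->  [[-622, 1721], [-163, 451]]
... * rho(b) = [[-1, 2], [1, -3]]  ->  [[2343, -6407], [614, -1679]]
... * rho(b) = [[-1, 2], [1, -3]]  ->  [[-8750, 23907], [-2293, 6265]]
tr = -8750 + 6265 = -2485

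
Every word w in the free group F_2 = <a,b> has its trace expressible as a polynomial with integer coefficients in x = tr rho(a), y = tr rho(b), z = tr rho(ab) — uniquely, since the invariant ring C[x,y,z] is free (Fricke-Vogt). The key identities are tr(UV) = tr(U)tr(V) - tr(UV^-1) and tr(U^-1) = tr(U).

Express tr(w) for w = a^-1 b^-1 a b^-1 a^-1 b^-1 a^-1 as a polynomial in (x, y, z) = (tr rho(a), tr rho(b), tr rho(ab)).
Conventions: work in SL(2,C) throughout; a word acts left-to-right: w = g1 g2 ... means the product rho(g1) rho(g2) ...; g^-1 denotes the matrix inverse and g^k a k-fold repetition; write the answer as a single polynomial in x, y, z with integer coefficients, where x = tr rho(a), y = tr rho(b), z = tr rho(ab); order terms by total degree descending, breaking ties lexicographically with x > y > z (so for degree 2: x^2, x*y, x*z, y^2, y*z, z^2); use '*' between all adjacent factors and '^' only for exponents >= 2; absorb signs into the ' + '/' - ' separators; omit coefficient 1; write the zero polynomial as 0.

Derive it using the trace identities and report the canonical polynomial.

trace(a^-1) = trace(a) = x
trace(a^-1 b) = trace(b) trace(a) - trace(b a) = x*y - z
trace(b^-1 a^-1) = trace(a^-1) trace(b) - trace(a^-1 b) = z
so trace(a^-2 b^-1) = trace(b^-1 a^-1) trace(a) - trace(b^-1) = x*z - y
trace(a^-2) = trace(a^-1) trace(a) - trace(1) = x^2 - 2
so trace(b^-1 a^-2 b^-1) = trace(a^-2 b^-1) trace(b) - trace(a^-2) = x*y*z - x^2 - y^2 + 2
reduce: trace(b a b) = trace(b) trace(a b) - trace(a) = y*z - x
trace(a b a b) = trace(a b) trace(a b) - trace(1) = z^2 - 2
so trace(b a b a b) = trace(b) trace(a b a b) - trace(a b a) = y*z^2 - x*z - y
trace(b a b a b a) = trace(a b) trace(a b a b) - trace(a^-1 b^-1) = z^3 - 3*z
trace(a^-1 b a b a b) = trace(b a b a b) trace(a) - trace(b a b a b a) = x*y*z^2 - x^2*z - z^3 - x*y + 3*z
so trace(b^-1 a^-1 b a b a) = trace(a^-1 b a b a) trace(b) - trace(a^-1 b a b a b) = -x*y*z^2 + x^2*z + y^2*z + z^3 - 3*z
so trace(a b a^-1 b^-1 a^-1 b) = trace(b^-1 a^-1 b a b) trace(a) - trace(b^-1 a^-1 b a b a) = x*y*z^2 - x^2*z - y^2*z - z^3 + x*y + 3*z
reduce: trace(a^-1 b^-1 a b a^-1 b^-1) = trace(a b a^-1 b^-1 a^-1) trace(b) - trace(a b a^-1 b^-1 a^-1 b) = -x*y*z^2 + x^2*z + y^2*z + z^3 - 3*z
reduce: trace(a b a^-1 b) = trace(b a b) trace(a) - trace(b a b a) = x*y*z - x^2 - z^2 + 2
so trace(a b a^-1 b^-1) = trace(a b a^-1) trace(b) - trace(a b a^-1 b) = -x*y*z + x^2 + y^2 + z^2 - 2
trace(b^-1 a b a^-1 b^-1) = trace(a b a^-1 b^-1) trace(b) - trace(a b a^-1) = -x*y^2*z + x^2*y + y^3 + y*z^2 - 3*y
reduce: trace(a^-1 b^-1 a^-2 b^-1 a b) = trace(a^-1 b^-1 a b a^-1 b^-1) trace(a) - trace(a^-1 b^-1 a b a^-1 b^-1 a) = -x^2*y*z^2 + x^3*z + 2*x*y^2*z + x*z^3 - x^2*y - y^3 - y*z^2 - 3*x*z + 3*y
trace(a^-1 b^-1 a b^-1 a^-1 b^-1 a^-1) = trace(a^-1 b^-1 a^-2 b^-1 a) trace(b) - trace(a^-1 b^-1 a^-2 b^-1 a b) = x^2*y*z^2 - x^3*z - x*y^2*z - x*z^3 + y*z^2 + 3*x*z - y

x^2*y*z^2 - x^3*z - x*y^2*z - x*z^3 + y*z^2 + 3*x*z - y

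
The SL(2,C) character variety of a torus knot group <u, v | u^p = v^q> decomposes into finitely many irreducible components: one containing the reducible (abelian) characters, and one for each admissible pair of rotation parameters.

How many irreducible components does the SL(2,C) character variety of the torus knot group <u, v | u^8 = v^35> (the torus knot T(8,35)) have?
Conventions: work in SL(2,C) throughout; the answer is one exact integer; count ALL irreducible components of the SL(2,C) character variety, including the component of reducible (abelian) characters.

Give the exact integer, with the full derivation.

120

For T(8,35): irreducibility forces the central element u^8 = v^35 to one of +I, -I.
On an irreducible component, tr(u) is locked at 2*cos(pi*alpha/8) for some alpha in 1..7, and tr(v) at 2*cos(pi*beta/35) for some beta in 1..34.
The two central values (-1)^alpha I and (-1)^beta I must be the same matrix, so alpha and beta share a parity.
Counting: 4 odd alphas x 17 odd betas + 3 even alphas x 17 even betas = 68 + 51 = 119.
Total: 119 irreducible-character components + 1 reducible (abelian) component = 120.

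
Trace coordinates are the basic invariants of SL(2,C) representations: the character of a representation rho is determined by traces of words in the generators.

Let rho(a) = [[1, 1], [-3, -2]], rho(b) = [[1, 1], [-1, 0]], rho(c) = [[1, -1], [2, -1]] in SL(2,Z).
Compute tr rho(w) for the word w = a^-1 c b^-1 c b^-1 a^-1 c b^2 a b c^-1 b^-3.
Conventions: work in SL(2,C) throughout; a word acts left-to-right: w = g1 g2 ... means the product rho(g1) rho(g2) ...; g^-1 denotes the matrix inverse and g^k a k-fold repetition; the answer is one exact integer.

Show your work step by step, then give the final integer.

rho(a^-1) = [[-2, -1], [3, 1]]
... * rho(c) = [[1, -1], [2, -1]]  ->  [[-4, 3], [5, -4]]
... * rho(b^-1) = [[0, -1], [1, 1]]  ->  [[3, 7], [-4, -9]]
... * rho(c) = [[1, -1], [2, -1]]  ->  [[17, -10], [-22, 13]]
... * rho(b^-1) = [[0, -1], [1, 1]]  ->  [[-10, -27], [13, 35]]
... * rho(a^-1) = [[-2, -1], [3, 1]]  ->  [[-61, -17], [79, 22]]
... * rho(c) = [[1, -1], [2, -1]]  ->  [[-95, 78], [123, -101]]
... * rho(b) = [[1, 1], [-1, 0]]  ->  [[-173, -95], [224, 123]]
... * rho(b) = [[1, 1], [-1, 0]]  ->  [[-78, -173], [101, 224]]
... * rho(a) = [[1, 1], [-3, -2]]  ->  [[441, 268], [-571, -347]]
... * rho(b) = [[1, 1], [-1, 0]]  ->  [[173, 441], [-224, -571]]
... * rho(c^-1) = [[-1, 1], [-2, 1]]  ->  [[-1055, 614], [1366, -795]]
... * rho(b^-1) = [[0, -1], [1, 1]]  ->  [[614, 1669], [-795, -2161]]
... * rho(b^-1) = [[0, -1], [1, 1]]  ->  [[1669, 1055], [-2161, -1366]]
... * rho(b^-1) = [[0, -1], [1, 1]]  ->  [[1055, -614], [-1366, 795]]
tr = 1055 + 795 = 1850

1850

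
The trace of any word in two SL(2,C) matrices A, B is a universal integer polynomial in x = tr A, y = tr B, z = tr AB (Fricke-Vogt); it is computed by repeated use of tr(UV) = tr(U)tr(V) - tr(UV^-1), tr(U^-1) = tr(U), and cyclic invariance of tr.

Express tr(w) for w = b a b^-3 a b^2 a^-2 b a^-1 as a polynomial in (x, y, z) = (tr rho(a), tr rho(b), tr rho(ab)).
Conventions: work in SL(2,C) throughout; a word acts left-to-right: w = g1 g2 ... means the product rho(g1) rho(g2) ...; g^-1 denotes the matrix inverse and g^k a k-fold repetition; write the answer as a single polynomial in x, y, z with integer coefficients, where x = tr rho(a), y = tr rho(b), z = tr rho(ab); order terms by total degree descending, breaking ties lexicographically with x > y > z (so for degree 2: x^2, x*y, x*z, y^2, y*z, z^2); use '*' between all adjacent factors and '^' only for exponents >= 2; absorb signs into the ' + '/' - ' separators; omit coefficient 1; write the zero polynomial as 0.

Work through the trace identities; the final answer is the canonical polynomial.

apply: trace(b^2 a) = trace(b) trace(a b) - trace(a) = y*z - x
trace(b^2) = trace(b) trace(b) - trace(1) = y^2 - 2
apply: trace(a^2 b^2) = trace(a) trace(b^2 a) - trace(b^2) = x*y*z - x^2 - y^2 + 2
apply: trace(a^2 b) = trace(a) trace(b a) - trace(b) = x*z - y
trace(b a^2 b^2) = trace(b) trace(a^2 b^2) - trace(a^2 b) = x*y^2*z - x^2*y - y^3 - x*z + 3*y
apply: trace(b a^2 b^3) = trace(b) trace(b a^2 b^2) - trace(b a^2 b) = x*y^3*z - x^2*y^2 - y^4 - 2*x*y*z + x^2 + 4*y^2 - 2
use: trace(a b a b) = trace(b a) trace(b a) - trace(1) = z^2 - 2
apply: trace(b a b a b) = trace(b) trace(a b a b) - trace(a b a) = y*z^2 - x*z - y
apply: trace(b^3 a b a) = trace(b) trace(b a b a b) - trace(b a b a) = y^2*z^2 - x*y*z - y^2 - z^2 + 2
trace(a b^3) = trace(b) trace(b a b) - trace(b a) = y^2*z - x*y - z
use: trace(b^3 a b) = trace(b) trace(a b^3) - trace(a b^2) = y^3*z - x*y^2 - 2*y*z + x
use: trace(b a^2 b^3 a) = trace(a) trace(b^3 a b a) - trace(b^3 a b) = x*y^2*z^2 - x^2*y*z - y^3*z - x*z^2 + 2*y*z + x
apply: trace(a b^3 a^-1 b a) = trace(b a^2 b^3) trace(a) - trace(b a^2 b^3 a) = x^2*y^3*z - x^3*y^2 - x*y^4 - x*y^2*z^2 - x^2*y*z + y^3*z + x^3 + 4*x*y^2 + x*z^2 - 2*y*z - 3*x
use: trace(b a b a b^3) = trace(b) trace(a b a b^3) - trace(a b a b^2) = y^3*z^2 - x*y^2*z - y^3 - 2*y*z^2 + x*z + 3*y
trace(a b a b a b) = trace(b a b a) trace(b a) - trace(a b) = z^3 - 3*z
apply: trace(a b a b a) = trace(a) trace(b a b a) - trace(b a b) = x*z^2 - y*z - x
use: trace(b a b a b a b) = trace(b) trace(a b a b a b) - trace(a b a b a) = y*z^3 - x*z^2 - 2*y*z + x
apply: trace(b a b a b^3 a) = trace(b) trace(b a b a b a b) - trace(b a b a b a) = y^2*z^3 - x*y*z^2 - 2*y^2*z - z^3 + x*y + 3*z
use: trace(a b^3 a^-1 b a b) = trace(b a b a b^3) trace(a) - trace(b a b a b^3 a) = x*y^3*z^2 - x^2*y^2*z - y^2*z^3 - x*y^3 - x*y*z^2 + x^2*z + 2*y^2*z + z^3 + 2*x*y - 3*z
trace(b a^-1 b a b^-1 a b^2) = trace(a b^3 a^-1 b a) trace(b) - trace(a b^3 a^-1 b a b) = x^2*y^4*z - x^3*y^3 - x*y^5 - 2*x*y^3*z^2 + y^4*z + y^2*z^3 + x^3*y + 5*x*y^3 + 2*x*y*z^2 - x^2*z - 4*y^2*z - z^3 - 5*x*y + 3*z
apply: trace(a b a^2) = trace(a) trace(b a^2) - trace(b a) = x^2*z - x*y - z
trace(a^2 b^2 a b) = trace(b) trace(a b a^2 b) - trace(a b a^2) = x*y*z^2 - x^2*z - y^2*z + z
apply: trace(a^2 b^2 a) = trace(a) trace(b^2 a^2) - trace(b^2 a) = x^2*y*z - x^3 - x*y^2 - y*z + 3*x
trace(a b^2 a b^2 a) = trace(b) trace(a^2 b^2 a b) - trace(a^2 b^2 a) = x*y^2*z^2 - 2*x^2*y*z - y^3*z + x^3 + x*y^2 + 2*y*z - 3*x
apply: trace(a b^2 a b^2 a b) = trace(b) trace(a b^2 a b a b) - trace(a b^2 a b a) = y^2*z^3 - 2*x*y*z^2 + x^2*z - y^2*z + x*y - z
use: trace(b a b^-1 a b^2 a b) = trace(a b^2 a b^2 a) trace(b) - trace(a b^2 a b^2 a b) = x*y^3*z^2 - 2*x^2*y^2*z - y^4*z - y^2*z^3 + x^3*y + x*y^3 + 2*x*y*z^2 - x^2*z + 3*y^2*z - 4*x*y + z
trace(a b a b a^2 b) = trace(a) trace(b a b a b a) - trace(b a b a b) = x*z^3 - y*z^2 - 2*x*z + y
trace(a b a b a^2) = trace(a) trace(a b a b a) - trace(a b a b) = x^2*z^2 - x*y*z - x^2 - z^2 + 2
trace(a b^2 a b a b a) = trace(b) trace(a b a b a^2 b) - trace(a b a b a^2) = x*y*z^3 - x^2*z^2 - y^2*z^2 - x*y*z + x^2 + y^2 + z^2 - 2
apply: trace(a b a b a b a b) = trace(b a) trace(b a b a b a) - trace(b^-1 a^-1 b^-1 a^-1) = z^4 - 4*z^2 + 2
apply: trace(a b^2 a b a b a b) = trace(b) trace(a b a b a b a b) - trace(a b a b a b a) = y*z^4 - x*z^3 - 3*y*z^2 + 2*x*z + y
use: trace(b a b^-1 a b^2 a b a) = trace(a b^2 a b a b a) trace(b) - trace(a b^2 a b a b a b) = x*y^2*z^3 - x^2*y*z^2 - y^3*z^2 - y*z^4 - x*y^2*z + x*z^3 + x^2*y + y^3 + 4*y*z^2 - 2*x*z - 3*y
use: trace(b a^-1 b a b^-1 a b^2 a) = trace(b a b^-1 a b^2 a b) trace(a) - trace(b a b^-1 a b^2 a b a) = x^2*y^3*z^2 - 2*x^3*y^2*z - x*y^4*z - 2*x*y^2*z^3 + x^4*y + x^2*y^3 + 3*x^2*y*z^2 + y^3*z^2 + y*z^4 - x^3*z + 4*x*y^2*z - x*z^3 - 5*x^2*y - y^3 - 4*y*z^2 + 3*x*z + 3*y
use: trace(a b^2 a^-1 b a^-1 b a b^-1) = trace(b a^-1 b a b^-1 a b^2) trace(a) - trace(b a^-1 b a b^-1 a b^2 a) = x^3*y^4*z - x^4*y^3 - x^2*y^5 - 3*x^2*y^3*z^2 + 2*x^3*y^2*z + 2*x*y^4*z + 3*x*y^2*z^3 + 4*x^2*y^3 - x^2*y*z^2 - y^3*z^2 - y*z^4 - 8*x*y^2*z + y^3 + 4*y*z^2 - 3*y
trace(b a^2 b^2 a^-1 b) = trace(b^2 a^2 b^2) trace(a) - trace(b^2 a^2 b^2 a) = x^2*y^3*z - x^3*y^2 - x*y^4 - x*y^2*z^2 + y^3*z + 3*x*y^2 - 2*y*z + x
use: trace(b a^2 b^2 a^-1 b a) = trace(b a b a^2 b^2) trace(a) - trace(b a b a^2 b^2 a) = x^2*y^2*z^2 - x^3*y*z - x*y^3*z - x*y*z^3 + y^2*z^2 + 3*x*y*z - y^2 - z^2 + 2
apply: trace(a b^2 a^-1 b a^-1 b a) = trace(b a^2 b^2 a^-1 b) trace(a) - trace(b a^2 b^2 a^-1 b a) = x^3*y^3*z - x^4*y^2 - x^2*y^4 - 2*x^2*y^2*z^2 + x^3*y*z + 2*x*y^3*z + x*y*z^3 + 3*x^2*y^2 - y^2*z^2 - 5*x*y*z + x^2 + y^2 + z^2 - 2
apply: trace(b^-1 a b^2 a^-1 b a^-1 b a b^-1) = trace(a b^2 a^-1 b a^-1 b a b^-1) trace(b) - trace(a b^2 a^-1 b a^-1 b a) = x^3*y^5*z - x^4*y^4 - x^2*y^6 - 3*x^2*y^4*z^2 + x^3*y^3*z + 2*x*y^5*z + 3*x*y^3*z^3 + x^4*y^2 + 5*x^2*y^4 + x^2*y^2*z^2 - y^4*z^2 - y^2*z^4 - x^3*y*z - 10*x*y^3*z - x*y*z^3 - 3*x^2*y^2 + y^4 + 5*y^2*z^2 + 5*x*y*z - x^2 - 4*y^2 - z^2 + 2
use: trace(a^-1 b a^-1 b a b^-3 a b^2) = trace(b^-1 a b^2 a^-1 b a^-1 b a b^-1) trace(b) - trace(b^-1 a b^2 a^-1 b a^-1 b a) = x^3*y^6*z - x^4*y^5 - x^2*y^7 - 3*x^2*y^5*z^2 + 2*x*y^6*z + 3*x*y^4*z^3 + 2*x^4*y^3 + 6*x^2*y^5 + 4*x^2*y^3*z^2 - y^5*z^2 - y^3*z^4 - 3*x^3*y^2*z - 12*x*y^4*z - 4*x*y^2*z^3 - 7*x^2*y^3 + x^2*y*z^2 + y^5 + 6*y^3*z^2 + y*z^4 + 13*x*y^2*z - x^2*y - 5*y^3 - 5*y*z^2 + 5*y
apply: trace(b^-2 a b^3 a^-1 b a) = trace(a b^3 a^-1 b a b^-1) trace(b) - trace(a b^3 a^-1 b a) = x^2*y^5*z - x^3*y^4 - x*y^6 - 2*x*y^4*z^2 - x^2*y^3*z + y^5*z + y^3*z^3 + 2*x^3*y^2 + 6*x*y^4 + 3*x*y^2*z^2 - 5*y^3*z - y*z^3 - x^3 - 9*x*y^2 - x*z^2 + 5*y*z + 3*x
trace(b a^-1 b a b^-3 a b^2) = trace(b^-2 a b^3 a^-1 b a) trace(b) - trace(b^-2 a b^3 a^-1 b a b) = x^2*y^6*z - x^3*y^5 - x*y^7 - 2*x*y^5*z^2 - 2*x^2*y^4*z + y^6*z + y^4*z^3 + 3*x^3*y^3 + 7*x*y^5 + 5*x*y^3*z^2 - 6*y^4*z - 2*y^2*z^3 - 2*x^3*y - 14*x*y^3 - 3*x*y*z^2 + x^2*z + 9*y^2*z + z^3 + 8*x*y - 3*z
use: trace(b a b^-3 a b^2 a^-2 b a^-1) = trace(a^-1 b a^-1 b a b^-3 a b^2) trace(a) - trace(a^-1 b a^-1 b a b^-3 a b^2 a) = x^4*y^6*z - x^5*y^5 - x^3*y^7 - 3*x^3*y^5*z^2 + x^2*y^6*z + 3*x^2*y^4*z^3 + 2*x^5*y^3 + 7*x^3*y^5 + 4*x^3*y^3*z^2 + x*y^7 + x*y^5*z^2 - x*y^3*z^4 - 3*x^4*y^2*z - 10*x^2*y^4*z - 4*x^2*y^2*z^3 - y^6*z - y^4*z^3 - 10*x^3*y^3 + x^3*y*z^2 - 6*x*y^5 + x*y^3*z^2 + x*y*z^4 + 13*x^2*y^2*z + 6*y^4*z + 2*y^2*z^3 + x^3*y + 9*x*y^3 - 2*x*y*z^2 - x^2*z - 9*y^2*z - z^3 - 3*x*y + 3*z

x^4*y^6*z - x^5*y^5 - x^3*y^7 - 3*x^3*y^5*z^2 + x^2*y^6*z + 3*x^2*y^4*z^3 + 2*x^5*y^3 + 7*x^3*y^5 + 4*x^3*y^3*z^2 + x*y^7 + x*y^5*z^2 - x*y^3*z^4 - 3*x^4*y^2*z - 10*x^2*y^4*z - 4*x^2*y^2*z^3 - y^6*z - y^4*z^3 - 10*x^3*y^3 + x^3*y*z^2 - 6*x*y^5 + x*y^3*z^2 + x*y*z^4 + 13*x^2*y^2*z + 6*y^4*z + 2*y^2*z^3 + x^3*y + 9*x*y^3 - 2*x*y*z^2 - x^2*z - 9*y^2*z - z^3 - 3*x*y + 3*z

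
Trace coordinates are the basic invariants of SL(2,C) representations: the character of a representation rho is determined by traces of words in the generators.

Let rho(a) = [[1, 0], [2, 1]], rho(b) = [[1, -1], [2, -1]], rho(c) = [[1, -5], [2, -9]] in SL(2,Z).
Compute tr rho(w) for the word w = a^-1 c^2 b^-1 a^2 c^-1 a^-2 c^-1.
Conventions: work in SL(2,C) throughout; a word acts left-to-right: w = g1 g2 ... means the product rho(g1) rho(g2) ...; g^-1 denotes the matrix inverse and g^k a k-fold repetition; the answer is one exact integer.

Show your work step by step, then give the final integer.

rho(a^-1) = [[1, 0], [-2, 1]]
... * rho(c) = [[1, -5], [2, -9]]  ->  [[1, -5], [0, 1]]
... * rho(c) = [[1, -5], [2, -9]]  ->  [[-9, 40], [2, -9]]
... * rho(b^-1) = [[-1, 1], [-2, 1]]  ->  [[-71, 31], [16, -7]]
... * rho(a) = [[1, 0], [2, 1]]  ->  [[-9, 31], [2, -7]]
... * rho(a) = [[1, 0], [2, 1]]  ->  [[53, 31], [-12, -7]]
... * rho(c^-1) = [[-9, 5], [-2, 1]]  ->  [[-539, 296], [122, -67]]
... * rho(a^-1) = [[1, 0], [-2, 1]]  ->  [[-1131, 296], [256, -67]]
... * rho(a^-1) = [[1, 0], [-2, 1]]  ->  [[-1723, 296], [390, -67]]
... * rho(c^-1) = [[-9, 5], [-2, 1]]  ->  [[14915, -8319], [-3376, 1883]]
tr = 14915 + 1883 = 16798

16798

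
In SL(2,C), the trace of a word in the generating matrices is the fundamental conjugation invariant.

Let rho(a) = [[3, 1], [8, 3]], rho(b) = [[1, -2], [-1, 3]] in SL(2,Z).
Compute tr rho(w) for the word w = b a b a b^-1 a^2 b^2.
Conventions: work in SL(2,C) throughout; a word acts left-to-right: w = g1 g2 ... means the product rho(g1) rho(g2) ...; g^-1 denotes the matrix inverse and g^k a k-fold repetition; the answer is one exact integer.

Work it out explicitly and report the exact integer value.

rho(b) = [[1, -2], [-1, 3]]
... * rho(a) = [[3, 1], [8, 3]]  ->  [[-13, -5], [21, 8]]
... * rho(b) = [[1, -2], [-1, 3]]  ->  [[-8, 11], [13, -18]]
... * rho(a) = [[3, 1], [8, 3]]  ->  [[64, 25], [-105, -41]]
... * rho(b^-1) = [[3, 2], [1, 1]]  ->  [[217, 153], [-356, -251]]
... * rho(a) = [[3, 1], [8, 3]]  ->  [[1875, 676], [-3076, -1109]]
... * rho(a) = [[3, 1], [8, 3]]  ->  [[11033, 3903], [-18100, -6403]]
... * rho(b) = [[1, -2], [-1, 3]]  ->  [[7130, -10357], [-11697, 16991]]
... * rho(b) = [[1, -2], [-1, 3]]  ->  [[17487, -45331], [-28688, 74367]]
tr = 17487 + 74367 = 91854

91854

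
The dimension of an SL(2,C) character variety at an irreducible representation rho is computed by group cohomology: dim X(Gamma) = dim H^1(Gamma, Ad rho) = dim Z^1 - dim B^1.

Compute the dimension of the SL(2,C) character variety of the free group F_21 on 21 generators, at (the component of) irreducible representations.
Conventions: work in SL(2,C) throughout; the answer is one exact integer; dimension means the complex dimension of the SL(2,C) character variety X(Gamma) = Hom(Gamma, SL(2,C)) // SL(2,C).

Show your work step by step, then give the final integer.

The free group F_21: 21 generators, no relators.
A cocycle picks one sl_2 vector per generator freely, giving dim Z^1 = 3*21 = 63.
Irreducibility makes the coboundary map sl_2 -> Z^1 injective (trivial centralizer), so dim B^1 = 3.
dim H^1 = 63 - 3 = 60, which is dim X.

60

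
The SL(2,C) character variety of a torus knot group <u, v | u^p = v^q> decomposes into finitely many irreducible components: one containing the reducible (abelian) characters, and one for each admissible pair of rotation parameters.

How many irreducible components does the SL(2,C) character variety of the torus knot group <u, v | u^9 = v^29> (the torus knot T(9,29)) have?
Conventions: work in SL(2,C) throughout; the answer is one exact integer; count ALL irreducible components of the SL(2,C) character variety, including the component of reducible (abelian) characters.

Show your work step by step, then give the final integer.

113

For T(9,29): irreducibility forces the central element u^9 = v^29 to one of +I, -I.
On an irreducible component, tr(u) is locked at 2*cos(pi*alpha/9) for some alpha in 1..8, and tr(v) at 2*cos(pi*beta/29) for some beta in 1..28.
u^9 = (-1)^alpha I and v^29 = (-1)^beta I must agree, so alpha and beta have equal parity.
count pairs: odd alpha (4 choices) x odd beta (14), plus even alpha (4) x even beta (14): 4*14 + 4*14 = 112.
That is 112 components of irreducible characters, and with the reducible (abelian) component the total is 113.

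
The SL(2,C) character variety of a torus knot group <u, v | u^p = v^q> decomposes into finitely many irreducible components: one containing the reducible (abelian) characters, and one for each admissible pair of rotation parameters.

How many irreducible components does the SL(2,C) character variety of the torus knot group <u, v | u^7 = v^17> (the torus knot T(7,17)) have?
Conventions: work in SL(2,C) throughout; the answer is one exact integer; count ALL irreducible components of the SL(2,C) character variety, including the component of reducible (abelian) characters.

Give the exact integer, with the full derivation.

In the torus knot group T(7,17), u^7 = v^17 is central, so an irreducible representation sends it to +I or -I (Schur).
So on each irreducible component the traces are pinned: tr(u) = 2*cos(pi*alpha/7) with 1 <= alpha <= 6, tr(v) = 2*cos(pi*beta/17) with 1 <= beta <= 16.
u^7 = (-1)^alpha I and v^17 = (-1)^beta I must agree, so alpha and beta have equal parity.
Enumerate parity-matched pairs: 3*8 odd-odd plus 3*8 even-even gives 48.
That is 48 components of irreducible characters, and with the reducible (abelian) component the total is 49.

49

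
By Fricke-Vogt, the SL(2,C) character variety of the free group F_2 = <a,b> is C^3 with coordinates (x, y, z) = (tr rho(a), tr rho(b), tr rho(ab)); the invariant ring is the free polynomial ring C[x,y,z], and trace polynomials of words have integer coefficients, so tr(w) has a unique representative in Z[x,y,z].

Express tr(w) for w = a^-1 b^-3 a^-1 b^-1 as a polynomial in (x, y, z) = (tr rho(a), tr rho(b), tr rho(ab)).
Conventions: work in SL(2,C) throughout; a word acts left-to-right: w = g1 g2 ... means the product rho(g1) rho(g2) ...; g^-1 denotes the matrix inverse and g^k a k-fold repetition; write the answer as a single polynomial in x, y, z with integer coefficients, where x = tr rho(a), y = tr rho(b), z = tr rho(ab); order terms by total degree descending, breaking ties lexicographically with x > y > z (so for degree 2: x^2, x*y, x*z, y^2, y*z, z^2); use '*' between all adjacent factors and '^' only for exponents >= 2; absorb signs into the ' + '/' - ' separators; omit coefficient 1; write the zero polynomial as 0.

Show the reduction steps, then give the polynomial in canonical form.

trace(a^-1) = trace(a) = x
trace(a^-1 b) = trace(b)*trace(a) - trace(b a) = x*y - z
trace(a^-1 b^-1) = trace(a^-1)*trace(b) - trace(a^-1 b) = z
trace(a^-2 b^-1) = trace(a^-1 b^-1)*trace(a) - trace(a^-1 b^-1 a) = x*z - y
trace(a^-2) = trace(a^-1)*trace(a) - trace(1) = x^2 - 2
trace(a^-2 b^-2) = trace(a^-2 b^-1)*trace(b) - trace(a^-2) = x*y*z - x^2 - y^2 + 2
trace(a^-1 b^-3 a^-1) = trace(a^-2 b^-2)*trace(b) - trace(a^-2 b^-1) = x*y^2*z - x^2*y - y^3 - x*z + 3*y
trace(a b a b) = trace(a b)*trace(a b) - trace(1) = z^2 - 2
trace(b a b^-1 a) = trace(a b a)*trace(b) - trace(a b a b) = x*y*z - y^2 - z^2 + 2
trace(b^-1 a^-1 b a) = trace(b a b^-1)*trace(a) - trace(b a b^-1 a) = -x*y*z + x^2 + y^2 + z^2 - 2
trace(b^-1 a^-1 b a^-1) = trace(b^-1 a^-1 b)*trace(a) - trace(b^-1 a^-1 b a) = x*y*z - y^2 - z^2 + 2
trace(a^-1 b a^-1) = trace(a^-1 b)*trace(a) - trace(a^-1 b a) = x^2*y - x*z - y
trace(b^-1 a^-1 b a^-1 b^-1) = trace(b^-1 a^-1 b a^-1)*trace(b) - trace(b^-1 a^-1 b a^-1 b) = x*y^2*z - x^2*y - y^3 - y*z^2 + x*z + 3*y
trace(a^-1 b^-3 a^-1 b) = trace(b^-1 a^-1 b a^-1 b^-1)*trace(b) - trace(b^-1 a^-1 b a^-1) = x*y^3*z - x^2*y^2 - y^4 - y^2*z^2 + 4*y^2 + z^2 - 2
trace(a^-1 b^-3 a^-1 b^-1) = trace(a^-1 b^-3 a^-1)*trace(b) - trace(a^-1 b^-3 a^-1 b) = y^2*z^2 - x*y*z - y^2 - z^2 + 2

y^2*z^2 - x*y*z - y^2 - z^2 + 2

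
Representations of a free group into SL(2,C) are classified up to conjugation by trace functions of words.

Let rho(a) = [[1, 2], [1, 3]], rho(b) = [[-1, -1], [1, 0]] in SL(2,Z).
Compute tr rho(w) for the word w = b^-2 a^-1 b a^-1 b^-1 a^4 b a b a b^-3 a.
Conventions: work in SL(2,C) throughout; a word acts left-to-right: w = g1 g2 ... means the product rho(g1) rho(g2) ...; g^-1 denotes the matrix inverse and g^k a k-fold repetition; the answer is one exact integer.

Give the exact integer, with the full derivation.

10864

rho(b^-1) = [[0, 1], [-1, -1]]
... * rho(b^-1) = [[0, 1], [-1, -1]]  ->  [[-1, -1], [1, 0]]
... * rho(a^-1) = [[3, -2], [-1, 1]]  ->  [[-2, 1], [3, -2]]
... * rho(b) = [[-1, -1], [1, 0]]  ->  [[3, 2], [-5, -3]]
... * rho(a^-1) = [[3, -2], [-1, 1]]  ->  [[7, -4], [-12, 7]]
... * rho(b^-1) = [[0, 1], [-1, -1]]  ->  [[4, 11], [-7, -19]]
... * rho(a) = [[1, 2], [1, 3]]  ->  [[15, 41], [-26, -71]]
... * rho(a) = [[1, 2], [1, 3]]  ->  [[56, 153], [-97, -265]]
... * rho(a) = [[1, 2], [1, 3]]  ->  [[209, 571], [-362, -989]]
... * rho(a) = [[1, 2], [1, 3]]  ->  [[780, 2131], [-1351, -3691]]
... * rho(b) = [[-1, -1], [1, 0]]  ->  [[1351, -780], [-2340, 1351]]
... * rho(a) = [[1, 2], [1, 3]]  ->  [[571, 362], [-989, -627]]
... * rho(b) = [[-1, -1], [1, 0]]  ->  [[-209, -571], [362, 989]]
... * rho(a) = [[1, 2], [1, 3]]  ->  [[-780, -2131], [1351, 3691]]
... * rho(b^-1) = [[0, 1], [-1, -1]]  ->  [[2131, 1351], [-3691, -2340]]
... * rho(b^-1) = [[0, 1], [-1, -1]]  ->  [[-1351, 780], [2340, -1351]]
... * rho(b^-1) = [[0, 1], [-1, -1]]  ->  [[-780, -2131], [1351, 3691]]
... * rho(a) = [[1, 2], [1, 3]]  ->  [[-2911, -7953], [5042, 13775]]
tr = -2911 + 13775 = 10864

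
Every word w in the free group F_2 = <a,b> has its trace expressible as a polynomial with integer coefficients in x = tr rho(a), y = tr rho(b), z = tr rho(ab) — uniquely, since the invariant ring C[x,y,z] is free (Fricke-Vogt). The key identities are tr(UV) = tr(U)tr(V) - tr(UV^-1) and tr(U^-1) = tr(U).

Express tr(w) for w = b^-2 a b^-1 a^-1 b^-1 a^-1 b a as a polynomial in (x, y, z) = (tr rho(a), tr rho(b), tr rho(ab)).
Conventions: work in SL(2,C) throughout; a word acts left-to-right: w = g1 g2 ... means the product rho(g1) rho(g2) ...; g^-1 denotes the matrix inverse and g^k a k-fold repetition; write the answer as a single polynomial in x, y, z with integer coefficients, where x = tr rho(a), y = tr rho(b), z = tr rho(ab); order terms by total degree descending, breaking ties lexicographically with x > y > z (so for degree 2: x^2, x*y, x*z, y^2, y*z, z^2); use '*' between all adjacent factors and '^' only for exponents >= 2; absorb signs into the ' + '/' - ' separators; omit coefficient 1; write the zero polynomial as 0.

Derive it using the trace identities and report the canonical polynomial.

-x^2*y^3*z^2 + x^3*y^2*z + x*y^4*z + 2*x*y^2*z^3 - y^3*z^2 - y*z^4 - x^3*z - 5*x*y^2*z - x*z^3 + y^3 + 4*y*z^2 + 4*x*z - 3*y

trace(b a b) = trace(b) * trace(a b) - trace(a)  (reduce the b square) = y*z - x
use: trace(b a b a) = trace(b a) * trace(b a) - trace(1)  (split on b) = z^2 - 2
apply: trace(a^-1 b a b) = trace(b a b) * trace(a) - trace(b a b a)  (eliminate a^-1) = x*y*z - x^2 - z^2 + 2
use: trace(b^-1 a^-1 b a) = trace(a^-1 b a) * trace(b) - trace(a^-1 b a b)  (eliminate b^-1) = -x*y*z + x^2 + y^2 + z^2 - 2
trace(b^-1 a^-1 b a b^-1) = trace(b^-1 a^-1 b a) * trace(b) - trace(b^-1 a^-1 b a b)  (eliminate b^-1) = -x*y^2*z + x^2*y + y^3 + y*z^2 - 3*y
use: trace(a^2 b) = trace(a) * trace(b a) - trace(b)  (reduce the a square) = x*z - y
apply: trace(a^2) = trace(a) * trace(a) - trace(1)  (reduce the a square) = x^2 - 2
trace(b a^2 b) = trace(b) * trace(a^2 b) - trace(a^2)  (reduce the b square) = x*y*z - x^2 - y^2 + 2
trace(b a^2 b a) = trace(a) * trace(b a b a) - trace(b a b)  (reduce the a square) = x*z^2 - y*z - x
trace(b a^2 b a^-1) = trace(b a^2 b) * trace(a) - trace(b a^2 b a)  (eliminate a^-1) = x^2*y*z - x^3 - x*y^2 - x*z^2 + y*z + 3*x
trace(a^-1 b a^2 b a^-1) = trace(b a^2 b a^-1) * trace(a) - trace(b a^2 b)  (eliminate a^-1) = x^3*y*z - x^4 - x^2*y^2 - x^2*z^2 + 4*x^2 + y^2 - 2
use: trace(b^2 a^2 b) = trace(b) * trace(b a^2 b) - trace(b a^2)  (reduce the b square) = x*y^2*z - x^2*y - y^3 - x*z + 3*y
apply: trace(b a b^2 a) = trace(b) * trace(a b a b) - trace(a b a)  (reduce the b square) = y*z^2 - x*z - y
trace(b a b^2) = trace(b) * trace(b a b) - trace(b a)  (reduce the b square) = y^2*z - x*y - z
use: trace(b^2 a^2 b a) = trace(a) * trace(b a b^2 a) - trace(b a b^2)  (reduce the a square) = x*y*z^2 - x^2*z - y^2*z + z
trace(b a^2 b a^-1 b) = trace(b^2 a^2 b) * trace(a) - trace(b^2 a^2 b a)  (eliminate a^-1) = x^2*y^2*z - x^3*y - x*y^3 - x*y*z^2 + y^2*z + 3*x*y - z
apply: trace(b a b a^2 b) = trace(a) * trace(b^2 a b a) - trace(b^2 a b)  (reduce the a square) = x*y*z^2 - x^2*z - y^2*z + z
trace(b a b a b a) = trace(a b a b) * trace(a b) - trace(b a)  (split on a) = z^3 - 3*z
trace(b a b a^2 b a) = trace(a) * trace(b a b a b a) - trace(b a b a b)  (reduce the a square) = x*z^3 - y*z^2 - 2*x*z + y
trace(b a^2 b a^-1 b a) = trace(b a b a^2 b) * trace(a) - trace(b a b a^2 b a)  (eliminate a^-1) = x^2*y*z^2 - x^3*z - x*y^2*z - x*z^3 + y*z^2 + 3*x*z - y
trace(a^-1 b a^2 b a^-1 b) = trace(b a^2 b a^-1 b) * trace(a) - trace(b a^2 b a^-1 b a)  (eliminate a^-1) = x^3*y^2*z - x^4*y - x^2*y^3 - 2*x^2*y*z^2 + x^3*z + 2*x*y^2*z + x*z^3 + 3*x^2*y - y*z^2 - 4*x*z + y
trace(a b a^-1 b^-1 a^-1 b a) = trace(a^-1 b a^2 b a^-1) * trace(b) - trace(a^-1 b a^2 b a^-1 b)  (eliminate b^-1) = x^2*y*z^2 - x^3*z - 2*x*y^2*z - x*z^3 + x^2*y + y^3 + y*z^2 + 4*x*z - 3*y
trace(b a b a b a^-1) = trace(b a b a b) * trace(a) - trace(b a b a b a)  (eliminate a^-1) = x*y*z^2 - x^2*z - z^3 - x*y + 3*z
apply: trace(a^-1 b a b a b a^-1) = trace(b a b a b a^-1) * trace(a) - trace(b a b a b)  (eliminate a^-1) = x^2*y*z^2 - x^3*z - x*z^3 - x^2*y - y*z^2 + 4*x*z + y
trace(b^2 a b a b) = trace(b) * trace(a b a b^2) - trace(a b a b)  (reduce the b square) = y^2*z^2 - x*y*z - y^2 - z^2 + 2
use: trace(b^2 a b a b a) = trace(b) * trace(a b a b a b) - trace(a b a b a)  (reduce the b square) = y*z^3 - x*z^2 - 2*y*z + x
trace(b a b a b a^-1 b) = trace(b^2 a b a b) * trace(a) - trace(b^2 a b a b a)  (eliminate a^-1) = x*y^2*z^2 - x^2*y*z - y*z^3 - x*y^2 + 2*y*z + x
trace(b a b a b a b a) = trace(a b a b) * trace(a b a b) - trace(1)  (split on a) = z^4 - 4*z^2 + 2
use: trace(b a b a b a^-1 b a) = trace(b a b a b a b) * trace(a) - trace(b a b a b a b a)  (eliminate a^-1) = x*y*z^3 - x^2*z^2 - z^4 - 2*x*y*z + x^2 + 4*z^2 - 2
trace(a^-1 b a b a b a^-1 b) = trace(b a b a b a^-1 b) * trace(a) - trace(b a b a b a^-1 b a)  (eliminate a^-1) = x^2*y^2*z^2 - x^3*y*z - 2*x*y*z^3 - x^2*y^2 + x^2*z^2 + z^4 + 4*x*y*z - 4*z^2 + 2
trace(a b a^-1 b^-1 a^-1 b a b) = trace(a^-1 b a b a b a^-1) * trace(b) - trace(a^-1 b a b a b a^-1 b)  (eliminate b^-1) = x*y*z^3 - x^2*z^2 - y^2*z^2 - z^4 + y^2 + 4*z^2 - 2
trace(a^-1 b^-1 a^-1 b a b^-1 a b) = trace(a b a^-1 b^-1 a^-1 b a) * trace(b) - trace(a b a^-1 b^-1 a^-1 b a b)  (eliminate b^-1) = x^2*y^2*z^2 - x^3*y*z - 2*x*y^3*z - 2*x*y*z^3 + x^2*y^2 + x^2*z^2 + y^4 + 2*y^2*z^2 + z^4 + 4*x*y*z - 4*y^2 - 4*z^2 + 2
trace(b^-1 a b^-1 a^-1 b^-1 a^-1 b a) = trace(a^-1 b^-1 a^-1 b a b^-1 a) * trace(b) - trace(a^-1 b^-1 a^-1 b a b^-1 a b)  (eliminate b^-1) = -x^2*y^2*z^2 + x^3*y*z + x*y^3*z + 2*x*y*z^3 - x^2*z^2 - y^2*z^2 - z^4 - 4*x*y*z + y^2 + 4*z^2 - 2
use: trace(a b^-1 a^-1 b^-1 a^-1 b a) = trace(a^-1 b^-1 a^-1 b a^2) * trace(b) - trace(a^-1 b^-1 a^-1 b a^2 b)  (eliminate b^-1) = -x^2*y*z^2 + x^3*z + x*y^2*z + x*z^3 - 4*x*z + y
apply: trace(b^-2 a b^-1 a^-1 b^-1 a^-1 b a) = trace(b^-1 a b^-1 a^-1 b^-1 a^-1 b a) * trace(b) - trace(b^-1 a b^-1 a^-1 b^-1 a^-1 b a b)  (eliminate b^-1) = -x^2*y^3*z^2 + x^3*y^2*z + x*y^4*z + 2*x*y^2*z^3 - y^3*z^2 - y*z^4 - x^3*z - 5*x*y^2*z - x*z^3 + y^3 + 4*y*z^2 + 4*x*z - 3*y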